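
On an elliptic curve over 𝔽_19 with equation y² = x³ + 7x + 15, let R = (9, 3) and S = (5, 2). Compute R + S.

(9, 3) + (5, 2). λ = (2 - 3)/(5 - 9) ≡ 18/15 mod 19. 15⁻¹ ≡ 14 (mod 19), so λ ≡ 5.
  x = λ² - 9 - 5 = 25 - 14 ≡ 11; y = λ·(9 - 11) - 3 ≡ 6. → (11, 6)

(11, 6)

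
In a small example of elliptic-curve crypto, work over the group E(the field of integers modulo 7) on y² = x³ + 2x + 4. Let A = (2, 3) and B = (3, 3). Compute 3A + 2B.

First 3A:
Repeated addition: build up to 3A.
2A: tangent at (2, 3): λ = (3·2² + 2)/(2·3) ≡ 0/6. 6⁻¹ ≡ 6 (mod 7) since 6·6 = 36 ≡ 1, so λ ≡ 0·6 ≡ 0.
  x = λ² - 2 - 2 = 0 - 4 ≡ 3; y = λ·(2 - 3) - 3 ≡ 4. → (3, 4)
3A: (3, 4) + (2, 3). λ = (3 - 4)/(2 - 3) ≡ 6/6 mod 7. 6⁻¹ ≡ 6 (mod 7), so λ ≡ 1.
  x = λ² - 3 - 2 = 1 - 5 ≡ 3; y = λ·(3 - 3) - 4 ≡ 3. → (3, 3)
3A = (3, 3).
Next 2B:
Repeated addition: build up to 2B.
2B: tangent at (3, 3): λ = (3·3² + 2)/(2·3) ≡ 1/6. 6⁻¹ ≡ 6 (mod 7), so λ ≡ 1·6 ≡ 6.
  x = λ² - 3 - 3 = 36 - 6 ≡ 2; y = λ·(3 - 2) - 3 ≡ 3. → (2, 3)
2B = (2, 3).
Finally 3A + 2B:
(3, 3) + (2, 3). λ = (3 - 3)/(2 - 3) ≡ 0/6 mod 7. 6⁻¹ ≡ 6 (mod 7), so λ ≡ 0.
  x = λ² - 3 - 2 = 0 - 5 ≡ 2; y = λ·(3 - 2) - 3 ≡ 4. → (2, 4)

(2, 4)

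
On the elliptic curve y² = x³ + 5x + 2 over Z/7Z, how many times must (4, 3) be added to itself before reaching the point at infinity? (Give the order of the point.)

9

2P: tangent at (4, 3): λ = (3·4² + 5)/(2·3) ≡ 4/6. 6⁻¹ ≡ 6 (mod 7) since 6·6 = 36 ≡ 1, so λ ≡ 4·6 ≡ 3.
  x = λ² - 4 - 4 = 9 - 8 ≡ 1; y = λ·(4 - 1) - 3 ≡ 6. → (1, 6)
3P: (1, 6) + (4, 3). λ = (3 - 6)/(4 - 1) ≡ 4/3 mod 7. 3⁻¹ ≡ 5 (mod 7) since 3·5 = 15 ≡ 1, so λ ≡ 6.
  x = λ² - 1 - 4 = 36 - 5 ≡ 3; y = λ·(1 - 3) - 6 ≡ 3. → (3, 3)
4P: (3, 3) + (4, 3). λ = (3 - 3)/(4 - 3) ≡ 0/1 mod 7. 1⁻¹ ≡ 1 (mod 7), so λ ≡ 0.
  x = λ² - 3 - 4 = 0 - 7 ≡ 0; y = λ·(3 - 0) - 3 ≡ 4. → (0, 4)
5P: (0, 4) + (4, 3). λ = (3 - 4)/(4 - 0) ≡ 6/4 mod 7. 4⁻¹ ≡ 2 (mod 7) since 4·2 = 8 ≡ 1, so λ ≡ 5.
  x = λ² - 0 - 4 = 25 - 4 ≡ 0; y = λ·(0 - 0) - 4 ≡ 3. → (0, 3)
6P: (0, 3) + (4, 3). λ = (3 - 3)/(4 - 0) ≡ 0/4 mod 7. 4⁻¹ ≡ 2 (mod 7), so λ ≡ 0.
  x = λ² - 0 - 4 = 0 - 4 ≡ 3; y = λ·(0 - 3) - 3 ≡ 4. → (3, 4)
7P: (3, 4) + (4, 3). λ = (3 - 4)/(4 - 3) ≡ 6/1 mod 7. 1⁻¹ ≡ 1 (mod 7) since 1·1 = 1 ≡ 1, so λ ≡ 6.
  x = λ² - 3 - 4 = 36 - 7 ≡ 1; y = λ·(3 - 1) - 4 ≡ 1. → (1, 1)
8P: (1, 1) + (4, 3). λ = (3 - 1)/(4 - 1) ≡ 2/3 mod 7. 3⁻¹ ≡ 5 (mod 7) since 3·5 = 15 ≡ 1, so λ ≡ 3.
  x = λ² - 1 - 4 = 9 - 5 ≡ 4; y = λ·(1 - 4) - 1 ≡ 4. → (4, 4)
9P: (4, 4) + (4, 3): same x and y₁ ≡ -y₂, so the sum is the point at infinity.
9P = the point at infinity, so the order is 9.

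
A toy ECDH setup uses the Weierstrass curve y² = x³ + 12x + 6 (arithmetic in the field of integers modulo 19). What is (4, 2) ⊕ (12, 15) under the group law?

(4, 2) + (12, 15). λ = (15 - 2)/(12 - 4) ≡ 13/8 mod 19. 8⁻¹ ≡ 12 (mod 19), so λ ≡ 4.
  x = λ² - 4 - 12 = 16 - 16 ≡ 0; y = λ·(4 - 0) - 2 ≡ 14. → (0, 14)

(0, 14)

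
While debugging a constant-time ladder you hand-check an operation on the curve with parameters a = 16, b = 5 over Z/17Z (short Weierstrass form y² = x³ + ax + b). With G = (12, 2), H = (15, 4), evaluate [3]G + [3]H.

First 3G:
Repeated addition: build up to 3G.
2G: tangent at (12, 2): λ = (3·12² + 16)/(2·2) ≡ 6/4. 4⁻¹ ≡ 13 (mod 17) since 4·13 = 52 ≡ 1, so λ ≡ 6·13 ≡ 10.
  x = λ² - 12 - 12 = 100 - 24 ≡ 8; y = λ·(12 - 8) - 2 ≡ 4. → (8, 4)
3G: (8, 4) + (12, 2). λ = (2 - 4)/(12 - 8) ≡ 15/4 mod 17. 4⁻¹ ≡ 13 (mod 17), so λ ≡ 8.
  x = λ² - 8 - 12 = 64 - 20 ≡ 10; y = λ·(8 - 10) - 4 ≡ 14. → (10, 14)
3G = (10, 14).
Next 3H:
Repeated addition: build up to 3H.
2H: tangent at (15, 4): λ = (3·15² + 16)/(2·4) ≡ 11/8. 8⁻¹ ≡ 15 (mod 17) since 8·15 = 120 ≡ 1, so λ ≡ 11·15 ≡ 12.
  x = λ² - 15 - 15 = 144 - 30 ≡ 12; y = λ·(15 - 12) - 4 ≡ 15. → (12, 15)
3H: (12, 15) + (15, 4). λ = (4 - 15)/(15 - 12) ≡ 6/3 mod 17. 3⁻¹ ≡ 6 (mod 17) since 3·6 = 18 ≡ 1, so λ ≡ 2.
  x = λ² - 12 - 15 = 4 - 27 ≡ 11; y = λ·(12 - 11) - 15 ≡ 4. → (11, 4)
3H = (11, 4).
Finally 3G + 3H:
(10, 14) + (11, 4). λ = (4 - 14)/(11 - 10) ≡ 7/1 mod 17. 1⁻¹ ≡ 1 (mod 17), so λ ≡ 7.
  x = λ² - 10 - 11 = 49 - 21 ≡ 11; y = λ·(10 - 11) - 14 ≡ 13. → (11, 13)

(11, 13)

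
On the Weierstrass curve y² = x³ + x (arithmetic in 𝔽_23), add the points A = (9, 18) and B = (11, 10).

(9, 18) + (11, 10). λ = (10 - 18)/(11 - 9) ≡ 15/2 mod 23. 2⁻¹ ≡ 12 (mod 23), so λ ≡ 19.
  x = λ² - 9 - 11 = 361 - 20 ≡ 19; y = λ·(9 - 19) - 18 ≡ 22. → (19, 22)

(19, 22)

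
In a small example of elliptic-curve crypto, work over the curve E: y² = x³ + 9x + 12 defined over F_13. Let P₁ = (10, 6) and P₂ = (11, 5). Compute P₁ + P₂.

(10, 6) + (11, 5). λ = (5 - 6)/(11 - 10) ≡ 12/1 mod 13. 1⁻¹ ≡ 1 (mod 13), so λ ≡ 12.
  x = λ² - 10 - 11 = 144 - 21 ≡ 6; y = λ·(10 - 6) - 6 ≡ 3. → (6, 3)

(6, 3)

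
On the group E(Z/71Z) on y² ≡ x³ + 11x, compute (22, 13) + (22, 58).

The two points share x = 22 and their y-coordinates satisfy 13 + 58 ≡ 0 (mod 71), so they are inverses. Their sum is 𝒪.

O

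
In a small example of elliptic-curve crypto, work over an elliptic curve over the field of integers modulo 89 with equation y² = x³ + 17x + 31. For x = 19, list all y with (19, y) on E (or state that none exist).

2, 87

x³ + 17x + 31 = 7213 ≡ 4 (mod 89).
Square roots of 4 mod 89: 2 and 87 (since 2² = 4 ≡ 4).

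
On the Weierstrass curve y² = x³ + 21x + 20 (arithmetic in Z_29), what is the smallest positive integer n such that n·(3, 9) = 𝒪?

2P: tangent at (3, 9): λ = (3·3² + 21)/(2·9) ≡ 19/18. 18⁻¹ ≡ 21 (mod 29), so λ ≡ 19·21 ≡ 22.
  x = λ² - 3 - 3 = 484 - 6 ≡ 14; y = λ·(3 - 14) - 9 ≡ 10. → (14, 10)
3P: (14, 10) + (3, 9). λ = (9 - 10)/(3 - 14) ≡ 28/18 mod 29. 18⁻¹ ≡ 21 (mod 29) since 18·21 = 378 ≡ 1, so λ ≡ 8.
  x = λ² - 14 - 3 = 64 - 17 ≡ 18; y = λ·(14 - 18) - 10 ≡ 16. → (18, 16)
4P: (18, 16) + (3, 9). λ = (9 - 16)/(3 - 18) ≡ 22/14 mod 29. 14⁻¹ ≡ 27 (mod 29) since 14·27 = 378 ≡ 1, so λ ≡ 14.
  x = λ² - 18 - 3 = 196 - 21 ≡ 1; y = λ·(18 - 1) - 16 ≡ 19. → (1, 19)
5P: (1, 19) + (3, 9). λ = (9 - 19)/(3 - 1) ≡ 19/2 mod 29. 2⁻¹ ≡ 15 (mod 29), so λ ≡ 24.
  x = λ² - 1 - 3 = 576 - 4 ≡ 21; y = λ·(1 - 21) - 19 ≡ 23. → (21, 23)
6P: (21, 23) + (3, 9). λ = (9 - 23)/(3 - 21) ≡ 15/11 mod 29. 11⁻¹ ≡ 8 (mod 29) since 11·8 = 88 ≡ 1, so λ ≡ 4.
  x = λ² - 21 - 3 = 16 - 24 ≡ 21; y = λ·(21 - 21) - 23 ≡ 6. → (21, 6)
7P: (21, 6) + (3, 9). λ = (9 - 6)/(3 - 21) ≡ 3/11 mod 29. 11⁻¹ ≡ 8 (mod 29) since 11·8 = 88 ≡ 1, so λ ≡ 24.
  x = λ² - 21 - 3 = 576 - 24 ≡ 1; y = λ·(21 - 1) - 6 ≡ 10. → (1, 10)
8P: (1, 10) + (3, 9). λ = (9 - 10)/(3 - 1) ≡ 28/2 mod 29. 2⁻¹ ≡ 15 (mod 29) since 2·15 = 30 ≡ 1, so λ ≡ 14.
  x = λ² - 1 - 3 = 196 - 4 ≡ 18; y = λ·(1 - 18) - 10 ≡ 13. → (18, 13)
9P: (18, 13) + (3, 9). λ = (9 - 13)/(3 - 18) ≡ 25/14 mod 29. 14⁻¹ ≡ 27 (mod 29) since 14·27 = 378 ≡ 1, so λ ≡ 8.
  x = λ² - 18 - 3 = 64 - 21 ≡ 14; y = λ·(18 - 14) - 13 ≡ 19. → (14, 19)
10P: (14, 19) + (3, 9). λ = (9 - 19)/(3 - 14) ≡ 19/18 mod 29. 18⁻¹ ≡ 21 (mod 29) since 18·21 = 378 ≡ 1, so λ ≡ 22.
  x = λ² - 14 - 3 = 484 - 17 ≡ 3; y = λ·(14 - 3) - 19 ≡ 20. → (3, 20)
11P: (3, 20) + (3, 9): same x and y₁ ≡ -y₂, so the sum is 𝒪.
11P = 𝒪, so the order is 11.

11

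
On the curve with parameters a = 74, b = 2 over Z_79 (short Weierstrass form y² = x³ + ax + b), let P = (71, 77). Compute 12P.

Repeated addition: build up to 12P.
2P: tangent at (71, 77): λ = (3·71² + 74)/(2·77) ≡ 29/75. 75⁻¹ ≡ 59 (mod 79) since 75·59 = 4425 ≡ 1, so λ ≡ 29·59 ≡ 52.
  x = λ² - 71 - 71 = 2704 - 142 ≡ 34; y = λ·(71 - 34) - 77 ≡ 30. → (34, 30)
3P: (34, 30) + (71, 77). λ = (77 - 30)/(71 - 34) ≡ 47/37 mod 79. 37⁻¹ ≡ 47 (mod 79) since 37·47 = 1739 ≡ 1, so λ ≡ 76.
  x = λ² - 34 - 71 = 5776 - 105 ≡ 62; y = λ·(34 - 62) - 30 ≡ 54. → (62, 54)
4P: (62, 54) + (71, 77). λ = (77 - 54)/(71 - 62) ≡ 23/9 mod 79. 9⁻¹ ≡ 44 (mod 79) since 9·44 = 396 ≡ 1, so λ ≡ 64.
  x = λ² - 62 - 71 = 4096 - 133 ≡ 13; y = λ·(62 - 13) - 54 ≡ 1. → (13, 1)
5P: (13, 1) + (71, 77). λ = (77 - 1)/(71 - 13) ≡ 76/58 mod 79. 58⁻¹ ≡ 15 (mod 79) since 58·15 = 870 ≡ 1, so λ ≡ 34.
  x = λ² - 13 - 71 = 1156 - 84 ≡ 45; y = λ·(13 - 45) - 1 ≡ 17. → (45, 17)
6P: (45, 17) + (71, 77). λ = (77 - 17)/(71 - 45) ≡ 60/26 mod 79. 26⁻¹ ≡ 76 (mod 79), so λ ≡ 57.
  x = λ² - 45 - 71 = 3249 - 116 ≡ 52; y = λ·(45 - 52) - 17 ≡ 58. → (52, 58)
7P: (52, 58) + (71, 77). λ = (77 - 58)/(71 - 52) ≡ 19/19 mod 79. 19⁻¹ ≡ 25 (mod 79) since 19·25 = 475 ≡ 1, so λ ≡ 1.
  x = λ² - 52 - 71 = 1 - 123 ≡ 36; y = λ·(52 - 36) - 58 ≡ 37. → (36, 37)
8P: (36, 37) + (71, 77). λ = (77 - 37)/(71 - 36) ≡ 40/35 mod 79. 35⁻¹ ≡ 70 (mod 79), so λ ≡ 35.
  x = λ² - 36 - 71 = 1225 - 107 ≡ 12; y = λ·(36 - 12) - 37 ≡ 13. → (12, 13)
9P: (12, 13) + (71, 77). λ = (77 - 13)/(71 - 12) ≡ 64/59 mod 79. 59⁻¹ ≡ 75 (mod 79), so λ ≡ 60.
  x = λ² - 12 - 71 = 3600 - 83 ≡ 41; y = λ·(12 - 41) - 13 ≡ 64. → (41, 64)
10P: (41, 64) + (71, 77). λ = (77 - 64)/(71 - 41) ≡ 13/30 mod 79. 30⁻¹ ≡ 29 (mod 79) since 30·29 = 870 ≡ 1, so λ ≡ 61.
  x = λ² - 41 - 71 = 3721 - 112 ≡ 54; y = λ·(41 - 54) - 64 ≡ 12. → (54, 12)
11P: (54, 12) + (71, 77). λ = (77 - 12)/(71 - 54) ≡ 65/17 mod 79. 17⁻¹ ≡ 14 (mod 79) since 17·14 = 238 ≡ 1, so λ ≡ 41.
  x = λ² - 54 - 71 = 1681 - 125 ≡ 55; y = λ·(54 - 55) - 12 ≡ 26. → (55, 26)
12P: (55, 26) + (71, 77). λ = (77 - 26)/(71 - 55) ≡ 51/16 mod 79. 16⁻¹ ≡ 5 (mod 79), so λ ≡ 18.
  x = λ² - 55 - 71 = 324 - 126 ≡ 40; y = λ·(55 - 40) - 26 ≡ 7. → (40, 7)

(40, 7)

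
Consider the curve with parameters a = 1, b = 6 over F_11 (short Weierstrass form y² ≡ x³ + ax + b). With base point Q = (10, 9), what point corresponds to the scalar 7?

(5, 9)

Repeated addition: build up to 7Q.
2Q: tangent at (10, 9): λ = (3·10² + 1)/(2·9) ≡ 4/7. 7⁻¹ ≡ 8 (mod 11), so λ ≡ 4·8 ≡ 10.
  x = λ² - 10 - 10 = 100 - 20 ≡ 3; y = λ·(10 - 3) - 9 ≡ 6. → (3, 6)
3Q: (3, 6) + (10, 9). λ = (9 - 6)/(10 - 3) ≡ 3/7 mod 11. 7⁻¹ ≡ 8 (mod 11) since 7·8 = 56 ≡ 1, so λ ≡ 2.
  x = λ² - 3 - 10 = 4 - 13 ≡ 2; y = λ·(3 - 2) - 6 ≡ 7. → (2, 7)
4Q: (2, 7) + (10, 9). λ = (9 - 7)/(10 - 2) ≡ 2/8 mod 11. 8⁻¹ ≡ 7 (mod 11), so λ ≡ 3.
  x = λ² - 2 - 10 = 9 - 12 ≡ 8; y = λ·(2 - 8) - 7 ≡ 8. → (8, 8)
5Q: (8, 8) + (10, 9). λ = (9 - 8)/(10 - 8) ≡ 1/2 mod 11. 2⁻¹ ≡ 6 (mod 11), so λ ≡ 6.
  x = λ² - 8 - 10 = 36 - 18 ≡ 7; y = λ·(8 - 7) - 8 ≡ 9. → (7, 9)
6Q: (7, 9) + (10, 9). λ = (9 - 9)/(10 - 7) ≡ 0/3 mod 11. 3⁻¹ ≡ 4 (mod 11), so λ ≡ 0.
  x = λ² - 7 - 10 = 0 - 17 ≡ 5; y = λ·(7 - 5) - 9 ≡ 2. → (5, 2)
7Q: (5, 2) + (10, 9). λ = (9 - 2)/(10 - 5) ≡ 7/5 mod 11. 5⁻¹ ≡ 9 (mod 11), so λ ≡ 8.
  x = λ² - 5 - 10 = 64 - 15 ≡ 5; y = λ·(5 - 5) - 2 ≡ 9. → (5, 9)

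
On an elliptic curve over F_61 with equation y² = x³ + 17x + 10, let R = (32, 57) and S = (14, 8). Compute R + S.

(32, 57) + (14, 8). λ = (8 - 57)/(14 - 32) ≡ 12/43 mod 61. 43⁻¹ ≡ 44 (mod 61), so λ ≡ 40.
  x = λ² - 32 - 14 = 1600 - 46 ≡ 29; y = λ·(32 - 29) - 57 ≡ 2. → (29, 2)

(29, 2)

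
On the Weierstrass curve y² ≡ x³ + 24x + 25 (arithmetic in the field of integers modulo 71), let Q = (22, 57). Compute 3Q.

Repeated addition: build up to 3Q.
2Q: tangent at (22, 57): λ = (3·22² + 24)/(2·57) ≡ 56/43. 43⁻¹ ≡ 38 (mod 71) since 43·38 = 1634 ≡ 1, so λ ≡ 56·38 ≡ 69.
  x = λ² - 22 - 22 = 4761 - 44 ≡ 31; y = λ·(22 - 31) - 57 ≡ 32. → (31, 32)
3Q: (31, 32) + (22, 57). λ = (57 - 32)/(22 - 31) ≡ 25/62 mod 71. 62⁻¹ ≡ 63 (mod 71), so λ ≡ 13.
  x = λ² - 31 - 22 = 169 - 53 ≡ 45; y = λ·(31 - 45) - 32 ≡ 70. → (45, 70)

(45, 70)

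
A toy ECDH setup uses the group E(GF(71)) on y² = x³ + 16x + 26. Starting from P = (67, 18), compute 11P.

(67, 18)

Repeated addition: build up to 11P.
2P: tangent at (67, 18): λ = (3·67² + 16)/(2·18) ≡ 64/36. 36⁻¹ ≡ 2 (mod 71), so λ ≡ 64·2 ≡ 57.
  x = λ² - 67 - 67 = 3249 - 134 ≡ 62; y = λ·(67 - 62) - 18 ≡ 54. → (62, 54)
3P: (62, 54) + (67, 18). λ = (18 - 54)/(67 - 62) ≡ 35/5 mod 71. 5⁻¹ ≡ 57 (mod 71), so λ ≡ 7.
  x = λ² - 62 - 67 = 49 - 129 ≡ 62; y = λ·(62 - 62) - 54 ≡ 17. → (62, 17)
4P: (62, 17) + (67, 18). λ = (18 - 17)/(67 - 62) ≡ 1/5 mod 71. 5⁻¹ ≡ 57 (mod 71), so λ ≡ 57.
  x = λ² - 62 - 67 = 3249 - 129 ≡ 67; y = λ·(62 - 67) - 17 ≡ 53. → (67, 53)
5P: (67, 53) + (67, 18): same x and y₁ ≡ -y₂, so the sum is ∞.
6P: ∞ + (67, 18) = (67, 18) (identity).
7P: tangent at (67, 18): λ = (3·67² + 16)/(2·18) ≡ 64/36. 36⁻¹ ≡ 2 (mod 71), so λ ≡ 64·2 ≡ 57.
  x = λ² - 67 - 67 = 3249 - 134 ≡ 62; y = λ·(67 - 62) - 18 ≡ 54. → (62, 54)
8P: (62, 54) + (67, 18). λ = (18 - 54)/(67 - 62) ≡ 35/5 mod 71. 5⁻¹ ≡ 57 (mod 71), so λ ≡ 7.
  x = λ² - 62 - 67 = 49 - 129 ≡ 62; y = λ·(62 - 62) - 54 ≡ 17. → (62, 17)
9P: (62, 17) + (67, 18). λ = (18 - 17)/(67 - 62) ≡ 1/5 mod 71. 5⁻¹ ≡ 57 (mod 71), so λ ≡ 57.
  x = λ² - 62 - 67 = 3249 - 129 ≡ 67; y = λ·(62 - 67) - 17 ≡ 53. → (67, 53)
10P: (67, 53) + (67, 18): same x and y₁ ≡ -y₂, so the sum is ∞.
11P: ∞ + (67, 18) = (67, 18) (identity).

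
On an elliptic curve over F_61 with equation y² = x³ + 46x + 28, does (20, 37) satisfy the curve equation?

no

y² = 37² ≡ 27; x³ + 46x + 28 = 8948 ≡ 42 (mod 61). 27 ≠ 42.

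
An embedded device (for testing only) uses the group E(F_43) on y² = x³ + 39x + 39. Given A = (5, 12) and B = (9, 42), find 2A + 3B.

(20, 41)

First 2A:
Repeated addition: build up to 2A.
2A: tangent at (5, 12): λ = (3·5² + 39)/(2·12) ≡ 28/24. 24⁻¹ ≡ 9 (mod 43) since 24·9 = 216 ≡ 1, so λ ≡ 28·9 ≡ 37.
  x = λ² - 5 - 5 = 1369 - 10 ≡ 26; y = λ·(5 - 26) - 12 ≡ 28. → (26, 28)
2A = (26, 28).
Next 3B:
Repeated addition: build up to 3B.
2B: tangent at (9, 42): λ = (3·9² + 39)/(2·42) ≡ 24/41. 41⁻¹ ≡ 21 (mod 43) since 41·21 = 861 ≡ 1, so λ ≡ 24·21 ≡ 31.
  x = λ² - 9 - 9 = 961 - 18 ≡ 40; y = λ·(9 - 40) - 42 ≡ 29. → (40, 29)
3B: (40, 29) + (9, 42). λ = (42 - 29)/(9 - 40) ≡ 13/12 mod 43. 12⁻¹ ≡ 18 (mod 43), so λ ≡ 19.
  x = λ² - 40 - 9 = 361 - 49 ≡ 11; y = λ·(40 - 11) - 29 ≡ 6. → (11, 6)
3B = (11, 6).
Finally 2A + 3B:
(26, 28) + (11, 6). λ = (6 - 28)/(11 - 26) ≡ 21/28 mod 43. 28⁻¹ ≡ 20 (mod 43) since 28·20 = 560 ≡ 1, so λ ≡ 33.
  x = λ² - 26 - 11 = 1089 - 37 ≡ 20; y = λ·(26 - 20) - 28 ≡ 41. → (20, 41)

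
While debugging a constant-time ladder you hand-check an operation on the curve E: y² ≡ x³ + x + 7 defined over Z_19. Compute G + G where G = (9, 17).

(17, 15)

tangent at (9, 17): λ = (3·9² + 1)/(2·17) ≡ 16/15. 15⁻¹ ≡ 14 (mod 19), so λ ≡ 16·14 ≡ 15.
  x = λ² - 9 - 9 = 225 - 18 ≡ 17; y = λ·(9 - 17) - 17 ≡ 15. → (17, 15)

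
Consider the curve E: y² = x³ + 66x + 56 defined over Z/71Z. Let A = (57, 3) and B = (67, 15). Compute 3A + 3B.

First 3A:
Repeated addition: build up to 3A.
2A: tangent at (57, 3): λ = (3·57² + 66)/(2·3) ≡ 15/6. 6⁻¹ ≡ 12 (mod 71), so λ ≡ 15·12 ≡ 38.
  x = λ² - 57 - 57 = 1444 - 114 ≡ 52; y = λ·(57 - 52) - 3 ≡ 45. → (52, 45)
3A: (52, 45) + (57, 3). λ = (3 - 45)/(57 - 52) ≡ 29/5 mod 71. 5⁻¹ ≡ 57 (mod 71), so λ ≡ 20.
  x = λ² - 52 - 57 = 400 - 109 ≡ 7; y = λ·(52 - 7) - 45 ≡ 3. → (7, 3)
3A = (7, 3).
Next 3B:
Repeated addition: build up to 3B.
2B: tangent at (67, 15): λ = (3·67² + 66)/(2·15) ≡ 43/30. 30⁻¹ ≡ 45 (mod 71) since 30·45 = 1350 ≡ 1, so λ ≡ 43·45 ≡ 18.
  x = λ² - 67 - 67 = 324 - 134 ≡ 48; y = λ·(67 - 48) - 15 ≡ 43. → (48, 43)
3B: (48, 43) + (67, 15). λ = (15 - 43)/(67 - 48) ≡ 43/19 mod 71. 19⁻¹ ≡ 15 (mod 71) since 19·15 = 285 ≡ 1, so λ ≡ 6.
  x = λ² - 48 - 67 = 36 - 115 ≡ 63; y = λ·(48 - 63) - 43 ≡ 9. → (63, 9)
3B = (63, 9).
Finally 3A + 3B:
(7, 3) + (63, 9). λ = (9 - 3)/(63 - 7) ≡ 6/56 mod 71. 56⁻¹ ≡ 52 (mod 71), so λ ≡ 28.
  x = λ² - 7 - 63 = 784 - 70 ≡ 4; y = λ·(7 - 4) - 3 ≡ 10. → (4, 10)

(4, 10)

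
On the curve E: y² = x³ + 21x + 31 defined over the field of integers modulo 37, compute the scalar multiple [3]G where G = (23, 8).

(22, 2)

Repeated addition: build up to 3G.
2G: tangent at (23, 8): λ = (3·23² + 21)/(2·8) ≡ 17/16. 16⁻¹ ≡ 7 (mod 37) since 16·7 = 112 ≡ 1, so λ ≡ 17·7 ≡ 8.
  x = λ² - 23 - 23 = 64 - 46 ≡ 18; y = λ·(23 - 18) - 8 ≡ 32. → (18, 32)
3G: (18, 32) + (23, 8). λ = (8 - 32)/(23 - 18) ≡ 13/5 mod 37. 5⁻¹ ≡ 15 (mod 37), so λ ≡ 10.
  x = λ² - 18 - 23 = 100 - 41 ≡ 22; y = λ·(18 - 22) - 32 ≡ 2. → (22, 2)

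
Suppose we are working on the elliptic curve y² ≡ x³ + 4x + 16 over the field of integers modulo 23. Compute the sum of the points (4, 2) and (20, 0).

(4, 2) + (20, 0). λ = (0 - 2)/(20 - 4) ≡ 21/16 mod 23. 16⁻¹ ≡ 13 (mod 23), so λ ≡ 20.
  x = λ² - 4 - 20 = 400 - 24 ≡ 8; y = λ·(4 - 8) - 2 ≡ 10. → (8, 10)

(8, 10)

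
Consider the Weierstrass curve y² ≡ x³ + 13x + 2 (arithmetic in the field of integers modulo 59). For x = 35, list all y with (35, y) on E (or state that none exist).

12, 47

x³ + 13x + 2 = 43332 ≡ 26 (mod 59).
Square roots of 26 mod 59: 12 and 47 (since 12² = 144 ≡ 26).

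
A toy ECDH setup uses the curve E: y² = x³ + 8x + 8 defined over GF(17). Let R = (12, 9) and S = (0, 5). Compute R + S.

(7, 4)

(12, 9) + (0, 5). λ = (5 - 9)/(0 - 12) ≡ 13/5 mod 17. 5⁻¹ ≡ 7 (mod 17) since 5·7 = 35 ≡ 1, so λ ≡ 6.
  x = λ² - 12 - 0 = 36 - 12 ≡ 7; y = λ·(12 - 7) - 9 ≡ 4. → (7, 4)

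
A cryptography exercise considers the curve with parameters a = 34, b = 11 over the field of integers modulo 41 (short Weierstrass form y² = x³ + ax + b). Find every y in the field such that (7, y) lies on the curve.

10, 31

x³ + 34x + 11 = 592 ≡ 18 (mod 41).
Square roots of 18 mod 41: 10 and 31 (since 10² = 100 ≡ 18).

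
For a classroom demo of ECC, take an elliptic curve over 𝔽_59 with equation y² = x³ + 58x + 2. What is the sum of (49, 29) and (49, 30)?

O

The two points share x = 49 and their y-coordinates satisfy 29 + 30 ≡ 0 (mod 59), so they are inverses. Their sum is 𝒪.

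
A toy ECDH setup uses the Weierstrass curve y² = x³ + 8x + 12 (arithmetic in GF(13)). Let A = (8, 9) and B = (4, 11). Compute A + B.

(8, 9) + (4, 11). λ = (11 - 9)/(4 - 8) ≡ 2/9 mod 13. 9⁻¹ ≡ 3 (mod 13), so λ ≡ 6.
  x = λ² - 8 - 4 = 36 - 12 ≡ 11; y = λ·(8 - 11) - 9 ≡ 12. → (11, 12)

(11, 12)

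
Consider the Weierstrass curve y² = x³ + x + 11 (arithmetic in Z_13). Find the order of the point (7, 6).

2P: tangent at (7, 6): λ = (3·7² + 1)/(2·6) ≡ 5/12. 12⁻¹ ≡ 12 (mod 13), so λ ≡ 5·12 ≡ 8.
  x = λ² - 7 - 7 = 64 - 14 ≡ 11; y = λ·(7 - 11) - 6 ≡ 1. → (11, 1)
3P: (11, 1) + (7, 6). λ = (6 - 1)/(7 - 11) ≡ 5/9 mod 13. 9⁻¹ ≡ 3 (mod 13) since 9·3 = 27 ≡ 1, so λ ≡ 2.
  x = λ² - 11 - 7 = 4 - 18 ≡ 12; y = λ·(11 - 12) - 1 ≡ 10. → (12, 10)
4P: (12, 10) + (7, 6). λ = (6 - 10)/(7 - 12) ≡ 9/8 mod 13. 8⁻¹ ≡ 5 (mod 13), so λ ≡ 6.
  x = λ² - 12 - 7 = 36 - 19 ≡ 4; y = λ·(12 - 4) - 10 ≡ 12. → (4, 12)
5P: (4, 12) + (7, 6). λ = (6 - 12)/(7 - 4) ≡ 7/3 mod 13. 3⁻¹ ≡ 9 (mod 13), so λ ≡ 11.
  x = λ² - 4 - 7 = 121 - 11 ≡ 6; y = λ·(4 - 6) - 12 ≡ 5. → (6, 5)
6P: (6, 5) + (7, 6). λ = (6 - 5)/(7 - 6) ≡ 1/1 mod 13. 1⁻¹ ≡ 1 (mod 13), so λ ≡ 1.
  x = λ² - 6 - 7 = 1 - 13 ≡ 1; y = λ·(6 - 1) - 5 ≡ 0. → (1, 0)
7P: (1, 0) + (7, 6). λ = (6 - 0)/(7 - 1) ≡ 6/6 mod 13. 6⁻¹ ≡ 11 (mod 13), so λ ≡ 1.
  x = λ² - 1 - 7 = 1 - 8 ≡ 6; y = λ·(1 - 6) - 0 ≡ 8. → (6, 8)
8P: (6, 8) + (7, 6). λ = (6 - 8)/(7 - 6) ≡ 11/1 mod 13. 1⁻¹ ≡ 1 (mod 13) since 1·1 = 1 ≡ 1, so λ ≡ 11.
  x = λ² - 6 - 7 = 121 - 13 ≡ 4; y = λ·(6 - 4) - 8 ≡ 1. → (4, 1)
9P: (4, 1) + (7, 6). λ = (6 - 1)/(7 - 4) ≡ 5/3 mod 13. 3⁻¹ ≡ 9 (mod 13), so λ ≡ 6.
  x = λ² - 4 - 7 = 36 - 11 ≡ 12; y = λ·(4 - 12) - 1 ≡ 3. → (12, 3)
10P: (12, 3) + (7, 6). λ = (6 - 3)/(7 - 12) ≡ 3/8 mod 13. 8⁻¹ ≡ 5 (mod 13), so λ ≡ 2.
  x = λ² - 12 - 7 = 4 - 19 ≡ 11; y = λ·(12 - 11) - 3 ≡ 12. → (11, 12)
11P: (11, 12) + (7, 6). λ = (6 - 12)/(7 - 11) ≡ 7/9 mod 13. 9⁻¹ ≡ 3 (mod 13), so λ ≡ 8.
  x = λ² - 11 - 7 = 64 - 18 ≡ 7; y = λ·(11 - 7) - 12 ≡ 7. → (7, 7)
12P: (7, 7) + (7, 6): same x and y₁ ≡ -y₂, so the sum is O.
12P = O, so the order is 12.

12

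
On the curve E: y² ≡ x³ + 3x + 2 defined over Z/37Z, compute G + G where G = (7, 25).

tangent at (7, 25): λ = (3·7² + 3)/(2·25) ≡ 2/13. 13⁻¹ ≡ 20 (mod 37), so λ ≡ 2·20 ≡ 3.
  x = λ² - 7 - 7 = 9 - 14 ≡ 32; y = λ·(7 - 32) - 25 ≡ 11. → (32, 11)

(32, 11)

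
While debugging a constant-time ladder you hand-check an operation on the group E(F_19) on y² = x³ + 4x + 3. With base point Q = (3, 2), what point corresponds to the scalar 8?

(3, 17)

Repeated addition: build up to 8Q.
2Q: tangent at (3, 2): λ = (3·3² + 4)/(2·2) ≡ 12/4. 4⁻¹ ≡ 5 (mod 19), so λ ≡ 12·5 ≡ 3.
  x = λ² - 3 - 3 = 9 - 6 ≡ 3; y = λ·(3 - 3) - 2 ≡ 17. → (3, 17)
3Q: (3, 17) + (3, 2): same x and y₁ ≡ -y₂, so the sum is 𝒪.
4Q: 𝒪 + (3, 2) = (3, 2) (identity).
5Q: tangent at (3, 2): λ = (3·3² + 4)/(2·2) ≡ 12/4. 4⁻¹ ≡ 5 (mod 19), so λ ≡ 12·5 ≡ 3.
  x = λ² - 3 - 3 = 9 - 6 ≡ 3; y = λ·(3 - 3) - 2 ≡ 17. → (3, 17)
6Q: (3, 17) + (3, 2): same x and y₁ ≡ -y₂, so the sum is 𝒪.
7Q: 𝒪 + (3, 2) = (3, 2) (identity).
8Q: tangent at (3, 2): λ = (3·3² + 4)/(2·2) ≡ 12/4. 4⁻¹ ≡ 5 (mod 19) since 4·5 = 20 ≡ 1, so λ ≡ 12·5 ≡ 3.
  x = λ² - 3 - 3 = 9 - 6 ≡ 3; y = λ·(3 - 3) - 2 ≡ 17. → (3, 17)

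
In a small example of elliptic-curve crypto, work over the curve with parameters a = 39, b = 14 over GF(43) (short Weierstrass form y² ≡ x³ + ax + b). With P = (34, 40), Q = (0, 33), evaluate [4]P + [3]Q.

(39, 3)

First 4P:
Double-and-add on 4 = (100)₂. Start with P = (34, 40) for the leading 1-bit.
double: tangent at (34, 40): λ = (3·34² + 39)/(2·40) ≡ 24/37. 37⁻¹ ≡ 7 (mod 43), so λ ≡ 24·7 ≡ 39.
  x = λ² - 34 - 34 = 1521 - 68 ≡ 34; y = λ·(34 - 34) - 40 ≡ 3. → (34, 3)
double: tangent at (34, 3): λ = (3·34² + 39)/(2·3) ≡ 24/6. 6⁻¹ ≡ 36 (mod 43), so λ ≡ 24·36 ≡ 4.
  x = λ² - 34 - 34 = 16 - 68 ≡ 34; y = λ·(34 - 34) - 3 ≡ 40. → (34, 40)
4P = (34, 40).
Next 3Q:
Repeated addition: build up to 3Q.
2Q: tangent at (0, 33): λ = (3·0² + 39)/(2·33) ≡ 39/23. 23⁻¹ ≡ 15 (mod 43), so λ ≡ 39·15 ≡ 26.
  x = λ² - 0 - 0 = 676 - 0 ≡ 31; y = λ·(0 - 31) - 33 ≡ 21. → (31, 21)
3Q: (31, 21) + (0, 33). λ = (33 - 21)/(0 - 31) ≡ 12/12 mod 43. 12⁻¹ ≡ 18 (mod 43), so λ ≡ 1.
  x = λ² - 31 - 0 = 1 - 31 ≡ 13; y = λ·(31 - 13) - 21 ≡ 40. → (13, 40)
3Q = (13, 40).
Finally 4P + 3Q:
(34, 40) + (13, 40). λ = (40 - 40)/(13 - 34) ≡ 0/22 mod 43. 22⁻¹ ≡ 2 (mod 43) since 22·2 = 44 ≡ 1, so λ ≡ 0.
  x = λ² - 34 - 13 = 0 - 47 ≡ 39; y = λ·(34 - 39) - 40 ≡ 3. → (39, 3)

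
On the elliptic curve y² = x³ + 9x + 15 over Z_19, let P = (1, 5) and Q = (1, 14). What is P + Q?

O

The two points share x = 1 and their y-coordinates satisfy 5 + 14 ≡ 0 (mod 19), so they are inverses. Their sum is the point at infinity.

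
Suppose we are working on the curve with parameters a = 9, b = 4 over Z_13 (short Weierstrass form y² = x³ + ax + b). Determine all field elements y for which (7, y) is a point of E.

x³ + 9x + 4 = 410 ≡ 7 (mod 13).
7 is a non-residue mod 13; no y exists.

none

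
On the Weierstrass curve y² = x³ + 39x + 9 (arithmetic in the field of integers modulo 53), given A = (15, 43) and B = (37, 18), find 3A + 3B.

First 3A:
Repeated addition: build up to 3A.
2A: tangent at (15, 43): λ = (3·15² + 39)/(2·43) ≡ 25/33. 33⁻¹ ≡ 45 (mod 53) since 33·45 = 1485 ≡ 1, so λ ≡ 25·45 ≡ 12.
  x = λ² - 15 - 15 = 144 - 30 ≡ 8; y = λ·(15 - 8) - 43 ≡ 41. → (8, 41)
3A: (8, 41) + (15, 43). λ = (43 - 41)/(15 - 8) ≡ 2/7 mod 53. 7⁻¹ ≡ 38 (mod 53), so λ ≡ 23.
  x = λ² - 8 - 15 = 529 - 23 ≡ 29; y = λ·(8 - 29) - 41 ≡ 6. → (29, 6)
3A = (29, 6).
Next 3B:
Repeated addition: build up to 3B.
2B: tangent at (37, 18): λ = (3·37² + 39)/(2·18) ≡ 12/36. 36⁻¹ ≡ 28 (mod 53) since 36·28 = 1008 ≡ 1, so λ ≡ 12·28 ≡ 18.
  x = λ² - 37 - 37 = 324 - 74 ≡ 38; y = λ·(37 - 38) - 18 ≡ 17. → (38, 17)
3B: (38, 17) + (37, 18). λ = (18 - 17)/(37 - 38) ≡ 1/52 mod 53. 52⁻¹ ≡ 52 (mod 53), so λ ≡ 52.
  x = λ² - 38 - 37 = 2704 - 75 ≡ 32; y = λ·(38 - 32) - 17 ≡ 30. → (32, 30)
3B = (32, 30).
Finally 3A + 3B:
(29, 6) + (32, 30). λ = (30 - 6)/(32 - 29) ≡ 24/3 mod 53. 3⁻¹ ≡ 18 (mod 53), so λ ≡ 8.
  x = λ² - 29 - 32 = 64 - 61 ≡ 3; y = λ·(29 - 3) - 6 ≡ 43. → (3, 43)

(3, 43)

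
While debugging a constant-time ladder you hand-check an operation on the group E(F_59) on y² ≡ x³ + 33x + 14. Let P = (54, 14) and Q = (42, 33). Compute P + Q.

(54, 14) + (42, 33). λ = (33 - 14)/(42 - 54) ≡ 19/47 mod 59. 47⁻¹ ≡ 54 (mod 59), so λ ≡ 23.
  x = λ² - 54 - 42 = 529 - 96 ≡ 20; y = λ·(54 - 20) - 14 ≡ 1. → (20, 1)

(20, 1)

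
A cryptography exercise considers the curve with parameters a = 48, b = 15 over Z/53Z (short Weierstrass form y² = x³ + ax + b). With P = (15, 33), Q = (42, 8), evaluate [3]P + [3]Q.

First 3P:
Repeated addition: build up to 3P.
2P: tangent at (15, 33): λ = (3·15² + 48)/(2·33) ≡ 34/13. 13⁻¹ ≡ 49 (mod 53) since 13·49 = 637 ≡ 1, so λ ≡ 34·49 ≡ 23.
  x = λ² - 15 - 15 = 529 - 30 ≡ 22; y = λ·(15 - 22) - 33 ≡ 18. → (22, 18)
3P: (22, 18) + (15, 33). λ = (33 - 18)/(15 - 22) ≡ 15/46 mod 53. 46⁻¹ ≡ 15 (mod 53) since 46·15 = 690 ≡ 1, so λ ≡ 13.
  x = λ² - 22 - 15 = 169 - 37 ≡ 26; y = λ·(22 - 26) - 18 ≡ 36. → (26, 36)
3P = (26, 36).
Next 3Q:
Repeated addition: build up to 3Q.
2Q: tangent at (42, 8): λ = (3·42² + 48)/(2·8) ≡ 40/16. 16⁻¹ ≡ 10 (mod 53), so λ ≡ 40·10 ≡ 29.
  x = λ² - 42 - 42 = 841 - 84 ≡ 15; y = λ·(42 - 15) - 8 ≡ 33. → (15, 33)
3Q: (15, 33) + (42, 8). λ = (8 - 33)/(42 - 15) ≡ 28/27 mod 53. 27⁻¹ ≡ 2 (mod 53), so λ ≡ 3.
  x = λ² - 15 - 42 = 9 - 57 ≡ 5; y = λ·(15 - 5) - 33 ≡ 50. → (5, 50)
3Q = (5, 50).
Finally 3P + 3Q:
(26, 36) + (5, 50). λ = (50 - 36)/(5 - 26) ≡ 14/32 mod 53. 32⁻¹ ≡ 5 (mod 53), so λ ≡ 17.
  x = λ² - 26 - 5 = 289 - 31 ≡ 46; y = λ·(26 - 46) - 36 ≡ 48. → (46, 48)

(46, 48)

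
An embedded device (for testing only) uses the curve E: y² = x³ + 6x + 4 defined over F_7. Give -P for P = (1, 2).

-(1, 2) = (1, -2 mod 7) = (1, 5).

(1, 5)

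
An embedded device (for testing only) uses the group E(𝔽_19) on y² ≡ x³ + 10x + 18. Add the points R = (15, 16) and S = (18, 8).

(15, 16) + (18, 8). λ = (8 - 16)/(18 - 15) ≡ 11/3 mod 19. 3⁻¹ ≡ 13 (mod 19), so λ ≡ 10.
  x = λ² - 15 - 18 = 100 - 33 ≡ 10; y = λ·(15 - 10) - 16 ≡ 15. → (10, 15)

(10, 15)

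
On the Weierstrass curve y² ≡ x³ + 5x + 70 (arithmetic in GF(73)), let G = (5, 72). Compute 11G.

Repeated addition: build up to 11G.
2G: tangent at (5, 72): λ = (3·5² + 5)/(2·72) ≡ 7/71. 71⁻¹ ≡ 36 (mod 73) since 71·36 = 2556 ≡ 1, so λ ≡ 7·36 ≡ 33.
  x = λ² - 5 - 5 = 1089 - 10 ≡ 57; y = λ·(5 - 57) - 72 ≡ 37. → (57, 37)
3G: (57, 37) + (5, 72). λ = (72 - 37)/(5 - 57) ≡ 35/21 mod 73. 21⁻¹ ≡ 7 (mod 73), so λ ≡ 26.
  x = λ² - 57 - 5 = 676 - 62 ≡ 30; y = λ·(57 - 30) - 37 ≡ 8. → (30, 8)
4G: (30, 8) + (5, 72). λ = (72 - 8)/(5 - 30) ≡ 64/48 mod 73. 48⁻¹ ≡ 35 (mod 73), so λ ≡ 50.
  x = λ² - 30 - 5 = 2500 - 35 ≡ 56; y = λ·(30 - 56) - 8 ≡ 6. → (56, 6)
5G: (56, 6) + (5, 72). λ = (72 - 6)/(5 - 56) ≡ 66/22 mod 73. 22⁻¹ ≡ 10 (mod 73), so λ ≡ 3.
  x = λ² - 56 - 5 = 9 - 61 ≡ 21; y = λ·(56 - 21) - 6 ≡ 26. → (21, 26)
6G: (21, 26) + (5, 72). λ = (72 - 26)/(5 - 21) ≡ 46/57 mod 73. 57⁻¹ ≡ 41 (mod 73), so λ ≡ 61.
  x = λ² - 21 - 5 = 3721 - 26 ≡ 45; y = λ·(21 - 45) - 26 ≡ 43. → (45, 43)
7G: (45, 43) + (5, 72). λ = (72 - 43)/(5 - 45) ≡ 29/33 mod 73. 33⁻¹ ≡ 31 (mod 73) since 33·31 = 1023 ≡ 1, so λ ≡ 23.
  x = λ² - 45 - 5 = 529 - 50 ≡ 41; y = λ·(45 - 41) - 43 ≡ 49. → (41, 49)
8G: (41, 49) + (5, 72). λ = (72 - 49)/(5 - 41) ≡ 23/37 mod 73. 37⁻¹ ≡ 2 (mod 73), so λ ≡ 46.
  x = λ² - 41 - 5 = 2116 - 46 ≡ 26; y = λ·(41 - 26) - 49 ≡ 57. → (26, 57)
9G: (26, 57) + (5, 72). λ = (72 - 57)/(5 - 26) ≡ 15/52 mod 73. 52⁻¹ ≡ 66 (mod 73), so λ ≡ 41.
  x = λ² - 26 - 5 = 1681 - 31 ≡ 44; y = λ·(26 - 44) - 57 ≡ 8. → (44, 8)
10G: (44, 8) + (5, 72). λ = (72 - 8)/(5 - 44) ≡ 64/34 mod 73. 34⁻¹ ≡ 58 (mod 73), so λ ≡ 62.
  x = λ² - 44 - 5 = 3844 - 49 ≡ 72; y = λ·(44 - 72) - 8 ≡ 8. → (72, 8)
11G: (72, 8) + (5, 72). λ = (72 - 8)/(5 - 72) ≡ 64/6 mod 73. 6⁻¹ ≡ 61 (mod 73) since 6·61 = 366 ≡ 1, so λ ≡ 35.
  x = λ² - 72 - 5 = 1225 - 77 ≡ 53; y = λ·(72 - 53) - 8 ≡ 0. → (53, 0)

(53, 0)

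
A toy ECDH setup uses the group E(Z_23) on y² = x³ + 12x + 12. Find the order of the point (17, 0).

2

2P: (17, 0) + (17, 0): same x and y₁ ≡ -y₂, so the sum is 𝒪.
2P = 𝒪, so the order is 2.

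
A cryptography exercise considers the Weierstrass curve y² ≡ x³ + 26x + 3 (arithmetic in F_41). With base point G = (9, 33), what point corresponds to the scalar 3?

Repeated addition: build up to 3G.
2G: tangent at (9, 33): λ = (3·9² + 26)/(2·33) ≡ 23/25. 25⁻¹ ≡ 23 (mod 41), so λ ≡ 23·23 ≡ 37.
  x = λ² - 9 - 9 = 1369 - 18 ≡ 39; y = λ·(9 - 39) - 33 ≡ 5. → (39, 5)
3G: (39, 5) + (9, 33). λ = (33 - 5)/(9 - 39) ≡ 28/11 mod 41. 11⁻¹ ≡ 15 (mod 41), so λ ≡ 10.
  x = λ² - 39 - 9 = 100 - 48 ≡ 11; y = λ·(39 - 11) - 5 ≡ 29. → (11, 29)

(11, 29)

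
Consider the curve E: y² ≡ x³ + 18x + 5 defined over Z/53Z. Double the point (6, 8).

(26, 20)

tangent at (6, 8): λ = (3·6² + 18)/(2·8) ≡ 20/16. 16⁻¹ ≡ 10 (mod 53) since 16·10 = 160 ≡ 1, so λ ≡ 20·10 ≡ 41.
  x = λ² - 6 - 6 = 1681 - 12 ≡ 26; y = λ·(6 - 26) - 8 ≡ 20. → (26, 20)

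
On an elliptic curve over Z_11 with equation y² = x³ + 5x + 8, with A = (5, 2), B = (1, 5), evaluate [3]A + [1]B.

First 3A:
Repeated addition: build up to 3A.
2A: tangent at (5, 2): λ = (3·5² + 5)/(2·2) ≡ 3/4. 4⁻¹ ≡ 3 (mod 11), so λ ≡ 3·3 ≡ 9.
  x = λ² - 5 - 5 = 81 - 10 ≡ 5; y = λ·(5 - 5) - 2 ≡ 9. → (5, 9)
3A: (5, 9) + (5, 2): same x and y₁ ≡ -y₂, so the sum is 𝒪.
3A = 𝒪.
Finally 3A + B:
𝒪 + (1, 5) = (1, 5) (identity).

(1, 5)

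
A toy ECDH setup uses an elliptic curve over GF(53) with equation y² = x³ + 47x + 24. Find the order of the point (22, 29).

2P: tangent at (22, 29): λ = (3·22² + 47)/(2·29) ≡ 15/5. 5⁻¹ ≡ 32 (mod 53), so λ ≡ 15·32 ≡ 3.
  x = λ² - 22 - 22 = 9 - 44 ≡ 18; y = λ·(22 - 18) - 29 ≡ 36. → (18, 36)
3P: (18, 36) + (22, 29). λ = (29 - 36)/(22 - 18) ≡ 46/4 mod 53. 4⁻¹ ≡ 40 (mod 53), so λ ≡ 38.
  x = λ² - 18 - 22 = 1444 - 40 ≡ 26; y = λ·(18 - 26) - 36 ≡ 31. → (26, 31)
4P: (26, 31) + (22, 29). λ = (29 - 31)/(22 - 26) ≡ 51/49 mod 53. 49⁻¹ ≡ 13 (mod 53) since 49·13 = 637 ≡ 1, so λ ≡ 27.
  x = λ² - 26 - 22 = 729 - 48 ≡ 45; y = λ·(26 - 45) - 31 ≡ 39. → (45, 39)
5P: (45, 39) + (22, 29). λ = (29 - 39)/(22 - 45) ≡ 43/30 mod 53. 30⁻¹ ≡ 23 (mod 53), so λ ≡ 35.
  x = λ² - 45 - 22 = 1225 - 67 ≡ 45; y = λ·(45 - 45) - 39 ≡ 14. → (45, 14)
6P: (45, 14) + (22, 29). λ = (29 - 14)/(22 - 45) ≡ 15/30 mod 53. 30⁻¹ ≡ 23 (mod 53) since 30·23 = 690 ≡ 1, so λ ≡ 27.
  x = λ² - 45 - 22 = 729 - 67 ≡ 26; y = λ·(45 - 26) - 14 ≡ 22. → (26, 22)
7P: (26, 22) + (22, 29). λ = (29 - 22)/(22 - 26) ≡ 7/49 mod 53. 49⁻¹ ≡ 13 (mod 53), so λ ≡ 38.
  x = λ² - 26 - 22 = 1444 - 48 ≡ 18; y = λ·(26 - 18) - 22 ≡ 17. → (18, 17)
8P: (18, 17) + (22, 29). λ = (29 - 17)/(22 - 18) ≡ 12/4 mod 53. 4⁻¹ ≡ 40 (mod 53), so λ ≡ 3.
  x = λ² - 18 - 22 = 9 - 40 ≡ 22; y = λ·(18 - 22) - 17 ≡ 24. → (22, 24)
9P: (22, 24) + (22, 29): same x and y₁ ≡ -y₂, so the sum is O.
9P = O, so the order is 9.

9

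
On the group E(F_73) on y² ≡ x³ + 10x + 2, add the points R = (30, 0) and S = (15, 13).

(30, 0) + (15, 13). λ = (13 - 0)/(15 - 30) ≡ 13/58 mod 73. 58⁻¹ ≡ 34 (mod 73), so λ ≡ 4.
  x = λ² - 30 - 15 = 16 - 45 ≡ 44; y = λ·(30 - 44) - 0 ≡ 17. → (44, 17)

(44, 17)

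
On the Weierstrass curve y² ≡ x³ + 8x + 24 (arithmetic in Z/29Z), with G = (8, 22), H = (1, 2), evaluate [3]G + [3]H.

(20, 21)

First 3G:
Repeated addition: build up to 3G.
2G: tangent at (8, 22): λ = (3·8² + 8)/(2·22) ≡ 26/15. 15⁻¹ ≡ 2 (mod 29) since 15·2 = 30 ≡ 1, so λ ≡ 26·2 ≡ 23.
  x = λ² - 8 - 8 = 529 - 16 ≡ 20; y = λ·(8 - 20) - 22 ≡ 21. → (20, 21)
3G: (20, 21) + (8, 22). λ = (22 - 21)/(8 - 20) ≡ 1/17 mod 29. 17⁻¹ ≡ 12 (mod 29) since 17·12 = 204 ≡ 1, so λ ≡ 12.
  x = λ² - 20 - 8 = 144 - 28 ≡ 0; y = λ·(20 - 0) - 21 ≡ 16. → (0, 16)
3G = (0, 16).
Next 3H:
Repeated addition: build up to 3H.
2H: tangent at (1, 2): λ = (3·1² + 8)/(2·2) ≡ 11/4. 4⁻¹ ≡ 22 (mod 29), so λ ≡ 11·22 ≡ 10.
  x = λ² - 1 - 1 = 100 - 2 ≡ 11; y = λ·(1 - 11) - 2 ≡ 14. → (11, 14)
3H: (11, 14) + (1, 2). λ = (2 - 14)/(1 - 11) ≡ 17/19 mod 29. 19⁻¹ ≡ 26 (mod 29), so λ ≡ 7.
  x = λ² - 11 - 1 = 49 - 12 ≡ 8; y = λ·(11 - 8) - 14 ≡ 7. → (8, 7)
3H = (8, 7).
Finally 3G + 3H:
(0, 16) + (8, 7). λ = (7 - 16)/(8 - 0) ≡ 20/8 mod 29. 8⁻¹ ≡ 11 (mod 29) since 8·11 = 88 ≡ 1, so λ ≡ 17.
  x = λ² - 0 - 8 = 289 - 8 ≡ 20; y = λ·(0 - 20) - 16 ≡ 21. → (20, 21)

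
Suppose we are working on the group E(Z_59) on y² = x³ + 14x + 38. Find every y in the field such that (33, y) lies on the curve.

x³ + 14x + 38 = 36437 ≡ 34 (mod 59).
34 is a non-residue mod 59; no y exists.

none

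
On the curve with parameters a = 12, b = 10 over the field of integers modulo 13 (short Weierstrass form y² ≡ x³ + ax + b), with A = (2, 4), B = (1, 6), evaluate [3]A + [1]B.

First 3A:
Repeated addition: build up to 3A.
2A: tangent at (2, 4): λ = (3·2² + 12)/(2·4) ≡ 11/8. 8⁻¹ ≡ 5 (mod 13), so λ ≡ 11·5 ≡ 3.
  x = λ² - 2 - 2 = 9 - 4 ≡ 5; y = λ·(2 - 5) - 4 ≡ 0. → (5, 0)
3A: (5, 0) + (2, 4). λ = (4 - 0)/(2 - 5) ≡ 4/10 mod 13. 10⁻¹ ≡ 4 (mod 13) since 10·4 = 40 ≡ 1, so λ ≡ 3.
  x = λ² - 5 - 2 = 9 - 7 ≡ 2; y = λ·(5 - 2) - 0 ≡ 9. → (2, 9)
3A = (2, 9).
Finally 3A + B:
(2, 9) + (1, 6). λ = (6 - 9)/(1 - 2) ≡ 10/12 mod 13. 12⁻¹ ≡ 12 (mod 13), so λ ≡ 3.
  x = λ² - 2 - 1 = 9 - 3 ≡ 6; y = λ·(2 - 6) - 9 ≡ 5. → (6, 5)

(6, 5)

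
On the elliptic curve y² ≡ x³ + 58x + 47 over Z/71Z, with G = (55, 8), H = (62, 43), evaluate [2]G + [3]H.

First 2G:
Repeated addition: build up to 2G.
2G: tangent at (55, 8): λ = (3·55² + 58)/(2·8) ≡ 45/16. 16⁻¹ ≡ 40 (mod 71) since 16·40 = 640 ≡ 1, so λ ≡ 45·40 ≡ 25.
  x = λ² - 55 - 55 = 625 - 110 ≡ 18; y = λ·(55 - 18) - 8 ≡ 65. → (18, 65)
2G = (18, 65).
Next 3H:
Repeated addition: build up to 3H.
2H: tangent at (62, 43): λ = (3·62² + 58)/(2·43) ≡ 17/15. 15⁻¹ ≡ 19 (mod 71), so λ ≡ 17·19 ≡ 39.
  x = λ² - 62 - 62 = 1521 - 124 ≡ 48; y = λ·(62 - 48) - 43 ≡ 6. → (48, 6)
3H: (48, 6) + (62, 43). λ = (43 - 6)/(62 - 48) ≡ 37/14 mod 71. 14⁻¹ ≡ 66 (mod 71), so λ ≡ 28.
  x = λ² - 48 - 62 = 784 - 110 ≡ 35; y = λ·(48 - 35) - 6 ≡ 3. → (35, 3)
3H = (35, 3).
Finally 2G + 3H:
(18, 65) + (35, 3). λ = (3 - 65)/(35 - 18) ≡ 9/17 mod 71. 17⁻¹ ≡ 46 (mod 71) since 17·46 = 782 ≡ 1, so λ ≡ 59.
  x = λ² - 18 - 35 = 3481 - 53 ≡ 20; y = λ·(18 - 20) - 65 ≡ 30. → (20, 30)

(20, 30)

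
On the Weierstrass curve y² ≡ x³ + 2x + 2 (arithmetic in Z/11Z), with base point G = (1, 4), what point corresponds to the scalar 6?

(9, 1)

Double-and-add on 6 = (110)₂. Start with G = (1, 4) for the leading 1-bit.
double: tangent at (1, 4): λ = (3·1² + 2)/(2·4) ≡ 5/8. 8⁻¹ ≡ 7 (mod 11) since 8·7 = 56 ≡ 1, so λ ≡ 5·7 ≡ 2.
  x = λ² - 1 - 1 = 4 - 2 ≡ 2; y = λ·(1 - 2) - 4 ≡ 5. → (2, 5)
add G: (2, 5) + (1, 4). λ = (4 - 5)/(1 - 2) ≡ 10/10 mod 11. 10⁻¹ ≡ 10 (mod 11), so λ ≡ 1.
  x = λ² - 2 - 1 = 1 - 3 ≡ 9; y = λ·(2 - 9) - 5 ≡ 10. → (9, 10)
double: tangent at (9, 10): λ = (3·9² + 2)/(2·10) ≡ 3/9. 9⁻¹ ≡ 5 (mod 11) since 9·5 = 45 ≡ 1, so λ ≡ 3·5 ≡ 4.
  x = λ² - 9 - 9 = 16 - 18 ≡ 9; y = λ·(9 - 9) - 10 ≡ 1. → (9, 1)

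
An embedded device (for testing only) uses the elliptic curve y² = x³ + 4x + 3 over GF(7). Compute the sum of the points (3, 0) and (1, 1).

(3, 0) + (1, 1). λ = (1 - 0)/(1 - 3) ≡ 1/5 mod 7. 5⁻¹ ≡ 3 (mod 7), so λ ≡ 3.
  x = λ² - 3 - 1 = 9 - 4 ≡ 5; y = λ·(3 - 5) - 0 ≡ 1. → (5, 1)

(5, 1)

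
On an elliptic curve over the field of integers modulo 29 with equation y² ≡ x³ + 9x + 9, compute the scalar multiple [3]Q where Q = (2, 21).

(2, 8)

Repeated addition: build up to 3Q.
2Q: tangent at (2, 21): λ = (3·2² + 9)/(2·21) ≡ 21/13. 13⁻¹ ≡ 9 (mod 29), so λ ≡ 21·9 ≡ 15.
  x = λ² - 2 - 2 = 225 - 4 ≡ 18; y = λ·(2 - 18) - 21 ≡ 0. → (18, 0)
3Q: (18, 0) + (2, 21). λ = (21 - 0)/(2 - 18) ≡ 21/13 mod 29. 13⁻¹ ≡ 9 (mod 29) since 13·9 = 117 ≡ 1, so λ ≡ 15.
  x = λ² - 18 - 2 = 225 - 20 ≡ 2; y = λ·(18 - 2) - 0 ≡ 8. → (2, 8)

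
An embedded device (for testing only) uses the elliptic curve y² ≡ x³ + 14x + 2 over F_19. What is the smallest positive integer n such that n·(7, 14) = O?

12

2P: tangent at (7, 14): λ = (3·7² + 14)/(2·14) ≡ 9/9. 9⁻¹ ≡ 17 (mod 19) since 9·17 = 153 ≡ 1, so λ ≡ 9·17 ≡ 1.
  x = λ² - 7 - 7 = 1 - 14 ≡ 6; y = λ·(7 - 6) - 14 ≡ 6. → (6, 6)
3P: (6, 6) + (7, 14). λ = (14 - 6)/(7 - 6) ≡ 8/1 mod 19. 1⁻¹ ≡ 1 (mod 19), so λ ≡ 8.
  x = λ² - 6 - 7 = 64 - 13 ≡ 13; y = λ·(6 - 13) - 6 ≡ 14. → (13, 14)
4P: (13, 14) + (7, 14). λ = (14 - 14)/(7 - 13) ≡ 0/13 mod 19. 13⁻¹ ≡ 3 (mod 19) since 13·3 = 39 ≡ 1, so λ ≡ 0.
  x = λ² - 13 - 7 = 0 - 20 ≡ 18; y = λ·(13 - 18) - 14 ≡ 5. → (18, 5)
5P: (18, 5) + (7, 14). λ = (14 - 5)/(7 - 18) ≡ 9/8 mod 19. 8⁻¹ ≡ 12 (mod 19), so λ ≡ 13.
  x = λ² - 18 - 7 = 169 - 25 ≡ 11; y = λ·(18 - 11) - 5 ≡ 10. → (11, 10)
6P: (11, 10) + (7, 14). λ = (14 - 10)/(7 - 11) ≡ 4/15 mod 19. 15⁻¹ ≡ 14 (mod 19), so λ ≡ 18.
  x = λ² - 11 - 7 = 324 - 18 ≡ 2; y = λ·(11 - 2) - 10 ≡ 0. → (2, 0)
7P: (2, 0) + (7, 14). λ = (14 - 0)/(7 - 2) ≡ 14/5 mod 19. 5⁻¹ ≡ 4 (mod 19) since 5·4 = 20 ≡ 1, so λ ≡ 18.
  x = λ² - 2 - 7 = 324 - 9 ≡ 11; y = λ·(2 - 11) - 0 ≡ 9. → (11, 9)
8P: (11, 9) + (7, 14). λ = (14 - 9)/(7 - 11) ≡ 5/15 mod 19. 15⁻¹ ≡ 14 (mod 19), so λ ≡ 13.
  x = λ² - 11 - 7 = 169 - 18 ≡ 18; y = λ·(11 - 18) - 9 ≡ 14. → (18, 14)
9P: (18, 14) + (7, 14). λ = (14 - 14)/(7 - 18) ≡ 0/8 mod 19. 8⁻¹ ≡ 12 (mod 19), so λ ≡ 0.
  x = λ² - 18 - 7 = 0 - 25 ≡ 13; y = λ·(18 - 13) - 14 ≡ 5. → (13, 5)
10P: (13, 5) + (7, 14). λ = (14 - 5)/(7 - 13) ≡ 9/13 mod 19. 13⁻¹ ≡ 3 (mod 19), so λ ≡ 8.
  x = λ² - 13 - 7 = 64 - 20 ≡ 6; y = λ·(13 - 6) - 5 ≡ 13. → (6, 13)
11P: (6, 13) + (7, 14). λ = (14 - 13)/(7 - 6) ≡ 1/1 mod 19. 1⁻¹ ≡ 1 (mod 19), so λ ≡ 1.
  x = λ² - 6 - 7 = 1 - 13 ≡ 7; y = λ·(6 - 7) - 13 ≡ 5. → (7, 5)
12P: (7, 5) + (7, 14): same x and y₁ ≡ -y₂, so the sum is O.
12P = O, so the order is 12.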